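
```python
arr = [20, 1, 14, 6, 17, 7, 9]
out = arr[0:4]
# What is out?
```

arr has length 7. The slice arr[0:4] selects indices [0, 1, 2, 3] (0->20, 1->1, 2->14, 3->6), giving [20, 1, 14, 6].

[20, 1, 14, 6]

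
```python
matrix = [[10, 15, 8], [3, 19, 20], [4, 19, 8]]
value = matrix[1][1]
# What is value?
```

matrix[1] = [3, 19, 20]. Taking column 1 of that row yields 19.

19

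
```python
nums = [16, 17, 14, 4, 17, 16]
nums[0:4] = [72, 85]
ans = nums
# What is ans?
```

nums starts as [16, 17, 14, 4, 17, 16] (length 6). The slice nums[0:4] covers indices [0, 1, 2, 3] with values [16, 17, 14, 4]. Replacing that slice with [72, 85] (different length) produces [72, 85, 17, 16].

[72, 85, 17, 16]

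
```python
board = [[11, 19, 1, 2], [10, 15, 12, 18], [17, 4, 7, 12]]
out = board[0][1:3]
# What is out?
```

board[0] = [11, 19, 1, 2]. board[0] has length 4. The slice board[0][1:3] selects indices [1, 2] (1->19, 2->1), giving [19, 1].

[19, 1]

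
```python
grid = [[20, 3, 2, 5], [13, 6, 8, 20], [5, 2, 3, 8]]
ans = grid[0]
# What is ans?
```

grid has 3 rows. Row 0 is [20, 3, 2, 5].

[20, 3, 2, 5]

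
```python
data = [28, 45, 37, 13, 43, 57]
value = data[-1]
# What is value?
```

data has length 6. Negative index -1 maps to positive index 6 + (-1) = 5. data[5] = 57.

57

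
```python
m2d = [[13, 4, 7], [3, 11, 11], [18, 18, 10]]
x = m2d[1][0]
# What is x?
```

m2d[1] = [3, 11, 11]. Taking column 0 of that row yields 3.

3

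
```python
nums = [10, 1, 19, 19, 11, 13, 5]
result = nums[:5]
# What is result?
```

nums has length 7. The slice nums[:5] selects indices [0, 1, 2, 3, 4] (0->10, 1->1, 2->19, 3->19, 4->11), giving [10, 1, 19, 19, 11].

[10, 1, 19, 19, 11]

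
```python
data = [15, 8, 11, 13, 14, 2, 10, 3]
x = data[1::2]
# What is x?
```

data has length 8. The slice data[1::2] selects indices [1, 3, 5, 7] (1->8, 3->13, 5->2, 7->3), giving [8, 13, 2, 3].

[8, 13, 2, 3]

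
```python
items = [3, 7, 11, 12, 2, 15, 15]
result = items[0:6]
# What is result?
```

items has length 7. The slice items[0:6] selects indices [0, 1, 2, 3, 4, 5] (0->3, 1->7, 2->11, 3->12, 4->2, 5->15), giving [3, 7, 11, 12, 2, 15].

[3, 7, 11, 12, 2, 15]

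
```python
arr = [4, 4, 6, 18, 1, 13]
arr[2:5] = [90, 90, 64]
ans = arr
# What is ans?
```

arr starts as [4, 4, 6, 18, 1, 13] (length 6). The slice arr[2:5] covers indices [2, 3, 4] with values [6, 18, 1]. Replacing that slice with [90, 90, 64] (same length) produces [4, 4, 90, 90, 64, 13].

[4, 4, 90, 90, 64, 13]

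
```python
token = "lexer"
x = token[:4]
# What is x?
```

token has length 5. The slice token[:4] selects indices [0, 1, 2, 3] (0->'l', 1->'e', 2->'x', 3->'e'), giving 'lexe'.

'lexe'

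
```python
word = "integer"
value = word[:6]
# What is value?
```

word has length 7. The slice word[:6] selects indices [0, 1, 2, 3, 4, 5] (0->'i', 1->'n', 2->'t', 3->'e', 4->'g', 5->'e'), giving 'intege'.

'intege'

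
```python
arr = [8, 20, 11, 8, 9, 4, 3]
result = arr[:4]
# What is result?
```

arr has length 7. The slice arr[:4] selects indices [0, 1, 2, 3] (0->8, 1->20, 2->11, 3->8), giving [8, 20, 11, 8].

[8, 20, 11, 8]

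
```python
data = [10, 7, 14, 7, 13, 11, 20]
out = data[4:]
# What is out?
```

data has length 7. The slice data[4:] selects indices [4, 5, 6] (4->13, 5->11, 6->20), giving [13, 11, 20].

[13, 11, 20]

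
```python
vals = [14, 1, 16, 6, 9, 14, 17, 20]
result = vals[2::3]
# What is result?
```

vals has length 8. The slice vals[2::3] selects indices [2, 5] (2->16, 5->14), giving [16, 14].

[16, 14]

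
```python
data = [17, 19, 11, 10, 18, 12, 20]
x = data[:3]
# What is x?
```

data has length 7. The slice data[:3] selects indices [0, 1, 2] (0->17, 1->19, 2->11), giving [17, 19, 11].

[17, 19, 11]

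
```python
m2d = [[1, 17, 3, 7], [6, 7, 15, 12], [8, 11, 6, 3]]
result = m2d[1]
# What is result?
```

m2d has 3 rows. Row 1 is [6, 7, 15, 12].

[6, 7, 15, 12]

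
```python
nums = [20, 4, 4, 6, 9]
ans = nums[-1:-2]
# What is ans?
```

nums has length 5. The slice nums[-1:-2] resolves to an empty index range, so the result is [].

[]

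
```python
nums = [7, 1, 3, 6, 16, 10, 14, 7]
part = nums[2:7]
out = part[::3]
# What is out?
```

nums has length 8. The slice nums[2:7] selects indices [2, 3, 4, 5, 6] (2->3, 3->6, 4->16, 5->10, 6->14), giving [3, 6, 16, 10, 14]. So part = [3, 6, 16, 10, 14]. part has length 5. The slice part[::3] selects indices [0, 3] (0->3, 3->10), giving [3, 10].

[3, 10]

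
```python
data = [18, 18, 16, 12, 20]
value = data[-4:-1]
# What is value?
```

data has length 5. The slice data[-4:-1] selects indices [1, 2, 3] (1->18, 2->16, 3->12), giving [18, 16, 12].

[18, 16, 12]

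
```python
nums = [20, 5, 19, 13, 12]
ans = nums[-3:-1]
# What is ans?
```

nums has length 5. The slice nums[-3:-1] selects indices [2, 3] (2->19, 3->13), giving [19, 13].

[19, 13]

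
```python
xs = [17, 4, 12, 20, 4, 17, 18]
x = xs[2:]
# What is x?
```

xs has length 7. The slice xs[2:] selects indices [2, 3, 4, 5, 6] (2->12, 3->20, 4->4, 5->17, 6->18), giving [12, 20, 4, 17, 18].

[12, 20, 4, 17, 18]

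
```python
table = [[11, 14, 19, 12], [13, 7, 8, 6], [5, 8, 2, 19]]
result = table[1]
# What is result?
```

table has 3 rows. Row 1 is [13, 7, 8, 6].

[13, 7, 8, 6]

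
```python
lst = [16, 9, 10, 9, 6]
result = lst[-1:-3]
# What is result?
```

lst has length 5. The slice lst[-1:-3] resolves to an empty index range, so the result is [].

[]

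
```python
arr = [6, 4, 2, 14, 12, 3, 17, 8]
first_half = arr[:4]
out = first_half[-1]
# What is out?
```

arr has length 8. The slice arr[:4] selects indices [0, 1, 2, 3] (0->6, 1->4, 2->2, 3->14), giving [6, 4, 2, 14]. So first_half = [6, 4, 2, 14]. Then first_half[-1] = 14.

14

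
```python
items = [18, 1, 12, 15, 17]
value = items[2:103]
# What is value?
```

items has length 5. The slice items[2:103] selects indices [2, 3, 4] (2->12, 3->15, 4->17), giving [12, 15, 17].

[12, 15, 17]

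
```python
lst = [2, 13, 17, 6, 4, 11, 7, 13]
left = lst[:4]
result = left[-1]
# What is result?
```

lst has length 8. The slice lst[:4] selects indices [0, 1, 2, 3] (0->2, 1->13, 2->17, 3->6), giving [2, 13, 17, 6]. So left = [2, 13, 17, 6]. Then left[-1] = 6.

6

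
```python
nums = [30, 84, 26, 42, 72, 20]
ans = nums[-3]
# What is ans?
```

nums has length 6. Negative index -3 maps to positive index 6 + (-3) = 3. nums[3] = 42.

42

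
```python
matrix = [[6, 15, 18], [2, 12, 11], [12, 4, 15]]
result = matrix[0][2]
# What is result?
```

matrix[0] = [6, 15, 18]. Taking column 2 of that row yields 18.

18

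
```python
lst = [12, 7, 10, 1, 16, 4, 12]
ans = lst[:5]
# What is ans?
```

lst has length 7. The slice lst[:5] selects indices [0, 1, 2, 3, 4] (0->12, 1->7, 2->10, 3->1, 4->16), giving [12, 7, 10, 1, 16].

[12, 7, 10, 1, 16]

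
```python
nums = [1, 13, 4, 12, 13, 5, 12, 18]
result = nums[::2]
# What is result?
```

nums has length 8. The slice nums[::2] selects indices [0, 2, 4, 6] (0->1, 2->4, 4->13, 6->12), giving [1, 4, 13, 12].

[1, 4, 13, 12]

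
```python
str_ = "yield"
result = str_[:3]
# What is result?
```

str_ has length 5. The slice str_[:3] selects indices [0, 1, 2] (0->'y', 1->'i', 2->'e'), giving 'yie'.

'yie'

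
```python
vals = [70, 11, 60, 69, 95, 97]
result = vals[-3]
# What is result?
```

vals has length 6. Negative index -3 maps to positive index 6 + (-3) = 3. vals[3] = 69.

69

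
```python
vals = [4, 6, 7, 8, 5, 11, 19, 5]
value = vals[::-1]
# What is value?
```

vals has length 8. The slice vals[::-1] selects indices [7, 6, 5, 4, 3, 2, 1, 0] (7->5, 6->19, 5->11, 4->5, 3->8, 2->7, 1->6, 0->4), giving [5, 19, 11, 5, 8, 7, 6, 4].

[5, 19, 11, 5, 8, 7, 6, 4]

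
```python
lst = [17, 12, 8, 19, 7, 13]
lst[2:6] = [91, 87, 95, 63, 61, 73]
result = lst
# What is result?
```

lst starts as [17, 12, 8, 19, 7, 13] (length 6). The slice lst[2:6] covers indices [2, 3, 4, 5] with values [8, 19, 7, 13]. Replacing that slice with [91, 87, 95, 63, 61, 73] (different length) produces [17, 12, 91, 87, 95, 63, 61, 73].

[17, 12, 91, 87, 95, 63, 61, 73]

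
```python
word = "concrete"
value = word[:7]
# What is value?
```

word has length 8. The slice word[:7] selects indices [0, 1, 2, 3, 4, 5, 6] (0->'c', 1->'o', 2->'n', 3->'c', 4->'r', 5->'e', 6->'t'), giving 'concret'.

'concret'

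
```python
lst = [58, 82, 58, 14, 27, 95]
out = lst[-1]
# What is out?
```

lst has length 6. Negative index -1 maps to positive index 6 + (-1) = 5. lst[5] = 95.

95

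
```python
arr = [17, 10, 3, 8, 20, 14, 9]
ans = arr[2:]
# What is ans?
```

arr has length 7. The slice arr[2:] selects indices [2, 3, 4, 5, 6] (2->3, 3->8, 4->20, 5->14, 6->9), giving [3, 8, 20, 14, 9].

[3, 8, 20, 14, 9]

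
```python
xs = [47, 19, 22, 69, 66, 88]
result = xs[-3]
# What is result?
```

xs has length 6. Negative index -3 maps to positive index 6 + (-3) = 3. xs[3] = 69.

69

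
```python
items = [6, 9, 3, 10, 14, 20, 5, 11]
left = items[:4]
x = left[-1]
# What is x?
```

items has length 8. The slice items[:4] selects indices [0, 1, 2, 3] (0->6, 1->9, 2->3, 3->10), giving [6, 9, 3, 10]. So left = [6, 9, 3, 10]. Then left[-1] = 10.

10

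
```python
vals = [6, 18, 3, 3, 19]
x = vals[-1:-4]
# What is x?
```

vals has length 5. The slice vals[-1:-4] resolves to an empty index range, so the result is [].

[]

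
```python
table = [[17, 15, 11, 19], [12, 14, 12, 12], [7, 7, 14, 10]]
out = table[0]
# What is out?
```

table has 3 rows. Row 0 is [17, 15, 11, 19].

[17, 15, 11, 19]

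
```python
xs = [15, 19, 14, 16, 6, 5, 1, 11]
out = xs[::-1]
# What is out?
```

xs has length 8. The slice xs[::-1] selects indices [7, 6, 5, 4, 3, 2, 1, 0] (7->11, 6->1, 5->5, 4->6, 3->16, 2->14, 1->19, 0->15), giving [11, 1, 5, 6, 16, 14, 19, 15].

[11, 1, 5, 6, 16, 14, 19, 15]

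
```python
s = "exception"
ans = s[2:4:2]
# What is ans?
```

s has length 9. The slice s[2:4:2] selects indices [2] (2->'c'), giving 'c'.

'c'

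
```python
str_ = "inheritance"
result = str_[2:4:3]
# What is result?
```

str_ has length 11. The slice str_[2:4:3] selects indices [2] (2->'h'), giving 'h'.

'h'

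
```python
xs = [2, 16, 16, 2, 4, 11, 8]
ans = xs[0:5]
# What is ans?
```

xs has length 7. The slice xs[0:5] selects indices [0, 1, 2, 3, 4] (0->2, 1->16, 2->16, 3->2, 4->4), giving [2, 16, 16, 2, 4].

[2, 16, 16, 2, 4]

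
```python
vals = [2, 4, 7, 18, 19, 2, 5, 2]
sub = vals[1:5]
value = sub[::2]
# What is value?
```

vals has length 8. The slice vals[1:5] selects indices [1, 2, 3, 4] (1->4, 2->7, 3->18, 4->19), giving [4, 7, 18, 19]. So sub = [4, 7, 18, 19]. sub has length 4. The slice sub[::2] selects indices [0, 2] (0->4, 2->18), giving [4, 18].

[4, 18]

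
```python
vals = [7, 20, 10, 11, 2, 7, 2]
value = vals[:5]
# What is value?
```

vals has length 7. The slice vals[:5] selects indices [0, 1, 2, 3, 4] (0->7, 1->20, 2->10, 3->11, 4->2), giving [7, 20, 10, 11, 2].

[7, 20, 10, 11, 2]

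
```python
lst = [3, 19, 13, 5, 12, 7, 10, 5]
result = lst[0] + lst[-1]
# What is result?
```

lst has length 8. lst[0] = 3.
lst has length 8. Negative index -1 maps to positive index 8 + (-1) = 7. lst[7] = 5.
Sum: 3 + 5 = 8.

8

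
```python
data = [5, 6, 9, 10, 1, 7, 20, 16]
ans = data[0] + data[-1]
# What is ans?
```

data has length 8. data[0] = 5.
data has length 8. Negative index -1 maps to positive index 8 + (-1) = 7. data[7] = 16.
Sum: 5 + 16 = 21.

21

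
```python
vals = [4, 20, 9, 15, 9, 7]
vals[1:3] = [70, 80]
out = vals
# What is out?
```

vals starts as [4, 20, 9, 15, 9, 7] (length 6). The slice vals[1:3] covers indices [1, 2] with values [20, 9]. Replacing that slice with [70, 80] (same length) produces [4, 70, 80, 15, 9, 7].

[4, 70, 80, 15, 9, 7]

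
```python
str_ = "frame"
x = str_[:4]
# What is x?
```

str_ has length 5. The slice str_[:4] selects indices [0, 1, 2, 3] (0->'f', 1->'r', 2->'a', 3->'m'), giving 'fram'.

'fram'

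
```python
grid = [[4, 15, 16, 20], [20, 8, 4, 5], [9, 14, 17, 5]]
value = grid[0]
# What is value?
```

grid has 3 rows. Row 0 is [4, 15, 16, 20].

[4, 15, 16, 20]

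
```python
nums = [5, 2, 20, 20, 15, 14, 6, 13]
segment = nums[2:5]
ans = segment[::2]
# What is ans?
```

nums has length 8. The slice nums[2:5] selects indices [2, 3, 4] (2->20, 3->20, 4->15), giving [20, 20, 15]. So segment = [20, 20, 15]. segment has length 3. The slice segment[::2] selects indices [0, 2] (0->20, 2->15), giving [20, 15].

[20, 15]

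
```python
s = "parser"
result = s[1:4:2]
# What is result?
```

s has length 6. The slice s[1:4:2] selects indices [1, 3] (1->'a', 3->'s'), giving 'as'.

'as'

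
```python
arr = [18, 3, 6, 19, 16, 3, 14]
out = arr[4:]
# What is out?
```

arr has length 7. The slice arr[4:] selects indices [4, 5, 6] (4->16, 5->3, 6->14), giving [16, 3, 14].

[16, 3, 14]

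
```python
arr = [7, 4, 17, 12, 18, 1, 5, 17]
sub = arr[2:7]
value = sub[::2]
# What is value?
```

arr has length 8. The slice arr[2:7] selects indices [2, 3, 4, 5, 6] (2->17, 3->12, 4->18, 5->1, 6->5), giving [17, 12, 18, 1, 5]. So sub = [17, 12, 18, 1, 5]. sub has length 5. The slice sub[::2] selects indices [0, 2, 4] (0->17, 2->18, 4->5), giving [17, 18, 5].

[17, 18, 5]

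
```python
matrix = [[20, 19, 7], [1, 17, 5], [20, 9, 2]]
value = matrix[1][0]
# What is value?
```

matrix[1] = [1, 17, 5]. Taking column 0 of that row yields 1.

1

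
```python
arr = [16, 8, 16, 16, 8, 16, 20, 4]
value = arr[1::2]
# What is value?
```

arr has length 8. The slice arr[1::2] selects indices [1, 3, 5, 7] (1->8, 3->16, 5->16, 7->4), giving [8, 16, 16, 4].

[8, 16, 16, 4]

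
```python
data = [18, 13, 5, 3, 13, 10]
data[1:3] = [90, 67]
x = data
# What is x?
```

data starts as [18, 13, 5, 3, 13, 10] (length 6). The slice data[1:3] covers indices [1, 2] with values [13, 5]. Replacing that slice with [90, 67] (same length) produces [18, 90, 67, 3, 13, 10].

[18, 90, 67, 3, 13, 10]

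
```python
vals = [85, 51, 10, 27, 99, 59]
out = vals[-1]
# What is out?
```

vals has length 6. Negative index -1 maps to positive index 6 + (-1) = 5. vals[5] = 59.

59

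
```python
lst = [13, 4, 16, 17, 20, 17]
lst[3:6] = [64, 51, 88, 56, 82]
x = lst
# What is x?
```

lst starts as [13, 4, 16, 17, 20, 17] (length 6). The slice lst[3:6] covers indices [3, 4, 5] with values [17, 20, 17]. Replacing that slice with [64, 51, 88, 56, 82] (different length) produces [13, 4, 16, 64, 51, 88, 56, 82].

[13, 4, 16, 64, 51, 88, 56, 82]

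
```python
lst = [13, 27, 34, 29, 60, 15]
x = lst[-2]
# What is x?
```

lst has length 6. Negative index -2 maps to positive index 6 + (-2) = 4. lst[4] = 60.

60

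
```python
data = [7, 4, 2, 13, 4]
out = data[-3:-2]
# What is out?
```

data has length 5. The slice data[-3:-2] selects indices [2] (2->2), giving [2].

[2]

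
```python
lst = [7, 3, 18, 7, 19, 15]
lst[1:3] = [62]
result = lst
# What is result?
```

lst starts as [7, 3, 18, 7, 19, 15] (length 6). The slice lst[1:3] covers indices [1, 2] with values [3, 18]. Replacing that slice with [62] (different length) produces [7, 62, 7, 19, 15].

[7, 62, 7, 19, 15]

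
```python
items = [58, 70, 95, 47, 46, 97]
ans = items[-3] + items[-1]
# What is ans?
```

items has length 6. Negative index -3 maps to positive index 6 + (-3) = 3. items[3] = 47.
items has length 6. Negative index -1 maps to positive index 6 + (-1) = 5. items[5] = 97.
Sum: 47 + 97 = 144.

144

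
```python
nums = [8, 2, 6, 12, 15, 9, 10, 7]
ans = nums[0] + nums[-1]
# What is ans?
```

nums has length 8. nums[0] = 8.
nums has length 8. Negative index -1 maps to positive index 8 + (-1) = 7. nums[7] = 7.
Sum: 8 + 7 = 15.

15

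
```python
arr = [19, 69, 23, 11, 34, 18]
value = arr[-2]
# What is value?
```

arr has length 6. Negative index -2 maps to positive index 6 + (-2) = 4. arr[4] = 34.

34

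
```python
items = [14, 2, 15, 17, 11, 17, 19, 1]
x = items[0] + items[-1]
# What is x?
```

items has length 8. items[0] = 14.
items has length 8. Negative index -1 maps to positive index 8 + (-1) = 7. items[7] = 1.
Sum: 14 + 1 = 15.

15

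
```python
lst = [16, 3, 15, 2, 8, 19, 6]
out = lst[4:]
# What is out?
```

lst has length 7. The slice lst[4:] selects indices [4, 5, 6] (4->8, 5->19, 6->6), giving [8, 19, 6].

[8, 19, 6]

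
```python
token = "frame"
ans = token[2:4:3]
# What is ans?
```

token has length 5. The slice token[2:4:3] selects indices [2] (2->'a'), giving 'a'.

'a'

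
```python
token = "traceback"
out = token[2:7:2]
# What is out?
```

token has length 9. The slice token[2:7:2] selects indices [2, 4, 6] (2->'a', 4->'e', 6->'a'), giving 'aea'.

'aea'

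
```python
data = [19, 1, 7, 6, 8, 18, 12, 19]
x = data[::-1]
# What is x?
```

data has length 8. The slice data[::-1] selects indices [7, 6, 5, 4, 3, 2, 1, 0] (7->19, 6->12, 5->18, 4->8, 3->6, 2->7, 1->1, 0->19), giving [19, 12, 18, 8, 6, 7, 1, 19].

[19, 12, 18, 8, 6, 7, 1, 19]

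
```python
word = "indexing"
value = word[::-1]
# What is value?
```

word has length 8. The slice word[::-1] selects indices [7, 6, 5, 4, 3, 2, 1, 0] (7->'g', 6->'n', 5->'i', 4->'x', 3->'e', 2->'d', 1->'n', 0->'i'), giving 'gnixedni'.

'gnixedni'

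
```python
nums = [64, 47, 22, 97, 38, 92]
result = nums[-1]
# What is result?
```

nums has length 6. Negative index -1 maps to positive index 6 + (-1) = 5. nums[5] = 92.

92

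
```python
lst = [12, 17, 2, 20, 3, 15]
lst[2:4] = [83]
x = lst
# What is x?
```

lst starts as [12, 17, 2, 20, 3, 15] (length 6). The slice lst[2:4] covers indices [2, 3] with values [2, 20]. Replacing that slice with [83] (different length) produces [12, 17, 83, 3, 15].

[12, 17, 83, 3, 15]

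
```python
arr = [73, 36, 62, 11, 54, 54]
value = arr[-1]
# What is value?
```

arr has length 6. Negative index -1 maps to positive index 6 + (-1) = 5. arr[5] = 54.

54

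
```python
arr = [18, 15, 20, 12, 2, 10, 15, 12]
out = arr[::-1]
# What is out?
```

arr has length 8. The slice arr[::-1] selects indices [7, 6, 5, 4, 3, 2, 1, 0] (7->12, 6->15, 5->10, 4->2, 3->12, 2->20, 1->15, 0->18), giving [12, 15, 10, 2, 12, 20, 15, 18].

[12, 15, 10, 2, 12, 20, 15, 18]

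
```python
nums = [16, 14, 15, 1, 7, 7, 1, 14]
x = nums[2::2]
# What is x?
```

nums has length 8. The slice nums[2::2] selects indices [2, 4, 6] (2->15, 4->7, 6->1), giving [15, 7, 1].

[15, 7, 1]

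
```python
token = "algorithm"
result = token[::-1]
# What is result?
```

token has length 9. The slice token[::-1] selects indices [8, 7, 6, 5, 4, 3, 2, 1, 0] (8->'m', 7->'h', 6->'t', 5->'i', 4->'r', 3->'o', 2->'g', 1->'l', 0->'a'), giving 'mhtirogla'.

'mhtirogla'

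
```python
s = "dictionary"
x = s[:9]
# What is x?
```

s has length 10. The slice s[:9] selects indices [0, 1, 2, 3, 4, 5, 6, 7, 8] (0->'d', 1->'i', 2->'c', 3->'t', 4->'i', 5->'o', 6->'n', 7->'a', 8->'r'), giving 'dictionar'.

'dictionar'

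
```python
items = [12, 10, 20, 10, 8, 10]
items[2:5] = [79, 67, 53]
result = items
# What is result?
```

items starts as [12, 10, 20, 10, 8, 10] (length 6). The slice items[2:5] covers indices [2, 3, 4] with values [20, 10, 8]. Replacing that slice with [79, 67, 53] (same length) produces [12, 10, 79, 67, 53, 10].

[12, 10, 79, 67, 53, 10]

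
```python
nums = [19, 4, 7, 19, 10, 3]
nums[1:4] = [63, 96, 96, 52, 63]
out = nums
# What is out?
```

nums starts as [19, 4, 7, 19, 10, 3] (length 6). The slice nums[1:4] covers indices [1, 2, 3] with values [4, 7, 19]. Replacing that slice with [63, 96, 96, 52, 63] (different length) produces [19, 63, 96, 96, 52, 63, 10, 3].

[19, 63, 96, 96, 52, 63, 10, 3]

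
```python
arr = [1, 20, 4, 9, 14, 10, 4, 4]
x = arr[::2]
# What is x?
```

arr has length 8. The slice arr[::2] selects indices [0, 2, 4, 6] (0->1, 2->4, 4->14, 6->4), giving [1, 4, 14, 4].

[1, 4, 14, 4]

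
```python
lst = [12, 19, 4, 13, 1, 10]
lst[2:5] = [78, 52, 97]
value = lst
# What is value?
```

lst starts as [12, 19, 4, 13, 1, 10] (length 6). The slice lst[2:5] covers indices [2, 3, 4] with values [4, 13, 1]. Replacing that slice with [78, 52, 97] (same length) produces [12, 19, 78, 52, 97, 10].

[12, 19, 78, 52, 97, 10]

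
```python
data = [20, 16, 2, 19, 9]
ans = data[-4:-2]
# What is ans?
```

data has length 5. The slice data[-4:-2] selects indices [1, 2] (1->16, 2->2), giving [16, 2].

[16, 2]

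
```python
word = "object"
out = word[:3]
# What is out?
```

word has length 6. The slice word[:3] selects indices [0, 1, 2] (0->'o', 1->'b', 2->'j'), giving 'obj'.

'obj'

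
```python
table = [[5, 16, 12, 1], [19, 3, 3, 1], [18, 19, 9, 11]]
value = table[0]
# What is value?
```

table has 3 rows. Row 0 is [5, 16, 12, 1].

[5, 16, 12, 1]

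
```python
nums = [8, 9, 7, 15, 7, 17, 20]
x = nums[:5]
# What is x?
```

nums has length 7. The slice nums[:5] selects indices [0, 1, 2, 3, 4] (0->8, 1->9, 2->7, 3->15, 4->7), giving [8, 9, 7, 15, 7].

[8, 9, 7, 15, 7]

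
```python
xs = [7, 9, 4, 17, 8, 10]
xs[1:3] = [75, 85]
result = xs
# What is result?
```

xs starts as [7, 9, 4, 17, 8, 10] (length 6). The slice xs[1:3] covers indices [1, 2] with values [9, 4]. Replacing that slice with [75, 85] (same length) produces [7, 75, 85, 17, 8, 10].

[7, 75, 85, 17, 8, 10]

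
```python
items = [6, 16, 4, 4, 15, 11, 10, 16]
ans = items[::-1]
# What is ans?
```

items has length 8. The slice items[::-1] selects indices [7, 6, 5, 4, 3, 2, 1, 0] (7->16, 6->10, 5->11, 4->15, 3->4, 2->4, 1->16, 0->6), giving [16, 10, 11, 15, 4, 4, 16, 6].

[16, 10, 11, 15, 4, 4, 16, 6]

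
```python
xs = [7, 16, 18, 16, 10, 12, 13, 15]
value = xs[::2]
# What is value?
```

xs has length 8. The slice xs[::2] selects indices [0, 2, 4, 6] (0->7, 2->18, 4->10, 6->13), giving [7, 18, 10, 13].

[7, 18, 10, 13]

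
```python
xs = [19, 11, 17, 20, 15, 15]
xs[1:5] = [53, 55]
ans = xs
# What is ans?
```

xs starts as [19, 11, 17, 20, 15, 15] (length 6). The slice xs[1:5] covers indices [1, 2, 3, 4] with values [11, 17, 20, 15]. Replacing that slice with [53, 55] (different length) produces [19, 53, 55, 15].

[19, 53, 55, 15]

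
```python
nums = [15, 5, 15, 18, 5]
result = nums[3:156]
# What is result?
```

nums has length 5. The slice nums[3:156] selects indices [3, 4] (3->18, 4->5), giving [18, 5].

[18, 5]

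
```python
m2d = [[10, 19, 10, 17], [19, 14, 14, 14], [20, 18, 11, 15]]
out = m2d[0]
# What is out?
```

m2d has 3 rows. Row 0 is [10, 19, 10, 17].

[10, 19, 10, 17]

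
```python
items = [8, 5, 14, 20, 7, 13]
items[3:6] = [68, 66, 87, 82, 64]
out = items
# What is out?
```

items starts as [8, 5, 14, 20, 7, 13] (length 6). The slice items[3:6] covers indices [3, 4, 5] with values [20, 7, 13]. Replacing that slice with [68, 66, 87, 82, 64] (different length) produces [8, 5, 14, 68, 66, 87, 82, 64].

[8, 5, 14, 68, 66, 87, 82, 64]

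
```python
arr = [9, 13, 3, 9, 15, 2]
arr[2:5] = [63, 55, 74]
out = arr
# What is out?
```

arr starts as [9, 13, 3, 9, 15, 2] (length 6). The slice arr[2:5] covers indices [2, 3, 4] with values [3, 9, 15]. Replacing that slice with [63, 55, 74] (same length) produces [9, 13, 63, 55, 74, 2].

[9, 13, 63, 55, 74, 2]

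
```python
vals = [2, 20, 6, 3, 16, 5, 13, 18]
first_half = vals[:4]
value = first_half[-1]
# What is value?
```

vals has length 8. The slice vals[:4] selects indices [0, 1, 2, 3] (0->2, 1->20, 2->6, 3->3), giving [2, 20, 6, 3]. So first_half = [2, 20, 6, 3]. Then first_half[-1] = 3.

3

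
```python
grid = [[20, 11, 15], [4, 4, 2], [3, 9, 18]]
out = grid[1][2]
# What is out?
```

grid[1] = [4, 4, 2]. Taking column 2 of that row yields 2.

2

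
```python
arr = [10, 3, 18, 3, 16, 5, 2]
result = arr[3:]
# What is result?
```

arr has length 7. The slice arr[3:] selects indices [3, 4, 5, 6] (3->3, 4->16, 5->5, 6->2), giving [3, 16, 5, 2].

[3, 16, 5, 2]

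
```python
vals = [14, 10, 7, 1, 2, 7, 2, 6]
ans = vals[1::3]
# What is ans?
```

vals has length 8. The slice vals[1::3] selects indices [1, 4, 7] (1->10, 4->2, 7->6), giving [10, 2, 6].

[10, 2, 6]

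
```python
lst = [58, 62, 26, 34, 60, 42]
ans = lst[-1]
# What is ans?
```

lst has length 6. Negative index -1 maps to positive index 6 + (-1) = 5. lst[5] = 42.

42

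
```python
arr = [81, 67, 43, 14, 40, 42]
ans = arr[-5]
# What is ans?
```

arr has length 6. Negative index -5 maps to positive index 6 + (-5) = 1. arr[1] = 67.

67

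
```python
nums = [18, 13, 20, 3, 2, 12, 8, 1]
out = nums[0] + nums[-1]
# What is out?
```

nums has length 8. nums[0] = 18.
nums has length 8. Negative index -1 maps to positive index 8 + (-1) = 7. nums[7] = 1.
Sum: 18 + 1 = 19.

19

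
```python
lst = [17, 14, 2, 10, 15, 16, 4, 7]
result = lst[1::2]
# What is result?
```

lst has length 8. The slice lst[1::2] selects indices [1, 3, 5, 7] (1->14, 3->10, 5->16, 7->7), giving [14, 10, 16, 7].

[14, 10, 16, 7]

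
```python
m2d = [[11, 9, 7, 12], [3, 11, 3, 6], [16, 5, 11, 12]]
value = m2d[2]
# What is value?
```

m2d has 3 rows. Row 2 is [16, 5, 11, 12].

[16, 5, 11, 12]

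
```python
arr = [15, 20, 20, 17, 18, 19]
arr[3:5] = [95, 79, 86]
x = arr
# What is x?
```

arr starts as [15, 20, 20, 17, 18, 19] (length 6). The slice arr[3:5] covers indices [3, 4] with values [17, 18]. Replacing that slice with [95, 79, 86] (different length) produces [15, 20, 20, 95, 79, 86, 19].

[15, 20, 20, 95, 79, 86, 19]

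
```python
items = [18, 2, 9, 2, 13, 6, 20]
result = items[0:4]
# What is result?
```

items has length 7. The slice items[0:4] selects indices [0, 1, 2, 3] (0->18, 1->2, 2->9, 3->2), giving [18, 2, 9, 2].

[18, 2, 9, 2]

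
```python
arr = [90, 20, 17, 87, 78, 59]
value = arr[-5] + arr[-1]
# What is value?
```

arr has length 6. Negative index -5 maps to positive index 6 + (-5) = 1. arr[1] = 20.
arr has length 6. Negative index -1 maps to positive index 6 + (-1) = 5. arr[5] = 59.
Sum: 20 + 59 = 79.

79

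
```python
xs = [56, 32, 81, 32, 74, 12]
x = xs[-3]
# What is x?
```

xs has length 6. Negative index -3 maps to positive index 6 + (-3) = 3. xs[3] = 32.

32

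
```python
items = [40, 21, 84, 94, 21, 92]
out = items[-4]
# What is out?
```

items has length 6. Negative index -4 maps to positive index 6 + (-4) = 2. items[2] = 84.

84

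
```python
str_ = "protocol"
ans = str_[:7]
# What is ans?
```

str_ has length 8. The slice str_[:7] selects indices [0, 1, 2, 3, 4, 5, 6] (0->'p', 1->'r', 2->'o', 3->'t', 4->'o', 5->'c', 6->'o'), giving 'protoco'.

'protoco'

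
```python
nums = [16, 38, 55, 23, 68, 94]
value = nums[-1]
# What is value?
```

nums has length 6. Negative index -1 maps to positive index 6 + (-1) = 5. nums[5] = 94.

94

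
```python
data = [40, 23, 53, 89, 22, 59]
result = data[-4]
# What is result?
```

data has length 6. Negative index -4 maps to positive index 6 + (-4) = 2. data[2] = 53.

53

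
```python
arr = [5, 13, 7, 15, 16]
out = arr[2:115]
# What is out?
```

arr has length 5. The slice arr[2:115] selects indices [2, 3, 4] (2->7, 3->15, 4->16), giving [7, 15, 16].

[7, 15, 16]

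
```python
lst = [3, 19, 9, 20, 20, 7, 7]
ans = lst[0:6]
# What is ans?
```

lst has length 7. The slice lst[0:6] selects indices [0, 1, 2, 3, 4, 5] (0->3, 1->19, 2->9, 3->20, 4->20, 5->7), giving [3, 19, 9, 20, 20, 7].

[3, 19, 9, 20, 20, 7]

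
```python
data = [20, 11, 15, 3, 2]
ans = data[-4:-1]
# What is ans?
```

data has length 5. The slice data[-4:-1] selects indices [1, 2, 3] (1->11, 2->15, 3->3), giving [11, 15, 3].

[11, 15, 3]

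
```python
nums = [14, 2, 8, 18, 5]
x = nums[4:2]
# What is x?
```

nums has length 5. The slice nums[4:2] resolves to an empty index range, so the result is [].

[]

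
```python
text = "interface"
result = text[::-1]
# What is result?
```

text has length 9. The slice text[::-1] selects indices [8, 7, 6, 5, 4, 3, 2, 1, 0] (8->'e', 7->'c', 6->'a', 5->'f', 4->'r', 3->'e', 2->'t', 1->'n', 0->'i'), giving 'ecafretni'.

'ecafretni'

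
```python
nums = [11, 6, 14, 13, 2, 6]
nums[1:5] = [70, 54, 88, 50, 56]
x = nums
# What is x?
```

nums starts as [11, 6, 14, 13, 2, 6] (length 6). The slice nums[1:5] covers indices [1, 2, 3, 4] with values [6, 14, 13, 2]. Replacing that slice with [70, 54, 88, 50, 56] (different length) produces [11, 70, 54, 88, 50, 56, 6].

[11, 70, 54, 88, 50, 56, 6]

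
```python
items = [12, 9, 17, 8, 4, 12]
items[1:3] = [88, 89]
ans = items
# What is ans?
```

items starts as [12, 9, 17, 8, 4, 12] (length 6). The slice items[1:3] covers indices [1, 2] with values [9, 17]. Replacing that slice with [88, 89] (same length) produces [12, 88, 89, 8, 4, 12].

[12, 88, 89, 8, 4, 12]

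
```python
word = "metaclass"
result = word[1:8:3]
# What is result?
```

word has length 9. The slice word[1:8:3] selects indices [1, 4, 7] (1->'e', 4->'c', 7->'s'), giving 'ecs'.

'ecs'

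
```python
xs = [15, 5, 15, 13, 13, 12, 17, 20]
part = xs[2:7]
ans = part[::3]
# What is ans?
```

xs has length 8. The slice xs[2:7] selects indices [2, 3, 4, 5, 6] (2->15, 3->13, 4->13, 5->12, 6->17), giving [15, 13, 13, 12, 17]. So part = [15, 13, 13, 12, 17]. part has length 5. The slice part[::3] selects indices [0, 3] (0->15, 3->12), giving [15, 12].

[15, 12]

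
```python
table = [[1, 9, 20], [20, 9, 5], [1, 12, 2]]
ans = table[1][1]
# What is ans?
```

table[1] = [20, 9, 5]. Taking column 1 of that row yields 9.

9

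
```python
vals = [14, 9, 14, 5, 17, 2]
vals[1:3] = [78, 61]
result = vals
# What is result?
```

vals starts as [14, 9, 14, 5, 17, 2] (length 6). The slice vals[1:3] covers indices [1, 2] with values [9, 14]. Replacing that slice with [78, 61] (same length) produces [14, 78, 61, 5, 17, 2].

[14, 78, 61, 5, 17, 2]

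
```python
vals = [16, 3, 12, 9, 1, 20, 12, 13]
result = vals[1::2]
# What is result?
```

vals has length 8. The slice vals[1::2] selects indices [1, 3, 5, 7] (1->3, 3->9, 5->20, 7->13), giving [3, 9, 20, 13].

[3, 9, 20, 13]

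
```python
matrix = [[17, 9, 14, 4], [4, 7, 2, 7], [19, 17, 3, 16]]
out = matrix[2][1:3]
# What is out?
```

matrix[2] = [19, 17, 3, 16]. matrix[2] has length 4. The slice matrix[2][1:3] selects indices [1, 2] (1->17, 2->3), giving [17, 3].

[17, 3]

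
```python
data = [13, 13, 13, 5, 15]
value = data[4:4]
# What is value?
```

data has length 5. The slice data[4:4] resolves to an empty index range, so the result is [].

[]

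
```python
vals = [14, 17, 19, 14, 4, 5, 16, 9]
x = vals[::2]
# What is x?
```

vals has length 8. The slice vals[::2] selects indices [0, 2, 4, 6] (0->14, 2->19, 4->4, 6->16), giving [14, 19, 4, 16].

[14, 19, 4, 16]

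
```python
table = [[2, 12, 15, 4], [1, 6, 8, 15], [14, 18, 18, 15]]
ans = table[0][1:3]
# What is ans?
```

table[0] = [2, 12, 15, 4]. table[0] has length 4. The slice table[0][1:3] selects indices [1, 2] (1->12, 2->15), giving [12, 15].

[12, 15]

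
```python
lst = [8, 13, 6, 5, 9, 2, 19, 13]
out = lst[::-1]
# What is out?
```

lst has length 8. The slice lst[::-1] selects indices [7, 6, 5, 4, 3, 2, 1, 0] (7->13, 6->19, 5->2, 4->9, 3->5, 2->6, 1->13, 0->8), giving [13, 19, 2, 9, 5, 6, 13, 8].

[13, 19, 2, 9, 5, 6, 13, 8]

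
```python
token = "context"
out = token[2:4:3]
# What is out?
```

token has length 7. The slice token[2:4:3] selects indices [2] (2->'n'), giving 'n'.

'n'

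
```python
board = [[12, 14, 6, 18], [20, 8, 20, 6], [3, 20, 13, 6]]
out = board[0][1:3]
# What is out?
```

board[0] = [12, 14, 6, 18]. board[0] has length 4. The slice board[0][1:3] selects indices [1, 2] (1->14, 2->6), giving [14, 6].

[14, 6]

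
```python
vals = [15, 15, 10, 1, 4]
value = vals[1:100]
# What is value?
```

vals has length 5. The slice vals[1:100] selects indices [1, 2, 3, 4] (1->15, 2->10, 3->1, 4->4), giving [15, 10, 1, 4].

[15, 10, 1, 4]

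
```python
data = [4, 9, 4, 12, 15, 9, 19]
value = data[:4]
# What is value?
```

data has length 7. The slice data[:4] selects indices [0, 1, 2, 3] (0->4, 1->9, 2->4, 3->12), giving [4, 9, 4, 12].

[4, 9, 4, 12]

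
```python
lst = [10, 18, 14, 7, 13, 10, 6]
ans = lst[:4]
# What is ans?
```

lst has length 7. The slice lst[:4] selects indices [0, 1, 2, 3] (0->10, 1->18, 2->14, 3->7), giving [10, 18, 14, 7].

[10, 18, 14, 7]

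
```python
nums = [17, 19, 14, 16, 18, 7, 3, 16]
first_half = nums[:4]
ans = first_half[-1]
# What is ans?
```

nums has length 8. The slice nums[:4] selects indices [0, 1, 2, 3] (0->17, 1->19, 2->14, 3->16), giving [17, 19, 14, 16]. So first_half = [17, 19, 14, 16]. Then first_half[-1] = 16.

16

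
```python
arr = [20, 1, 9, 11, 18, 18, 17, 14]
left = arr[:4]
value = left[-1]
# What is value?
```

arr has length 8. The slice arr[:4] selects indices [0, 1, 2, 3] (0->20, 1->1, 2->9, 3->11), giving [20, 1, 9, 11]. So left = [20, 1, 9, 11]. Then left[-1] = 11.

11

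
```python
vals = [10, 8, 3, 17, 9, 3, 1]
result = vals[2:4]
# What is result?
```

vals has length 7. The slice vals[2:4] selects indices [2, 3] (2->3, 3->17), giving [3, 17].

[3, 17]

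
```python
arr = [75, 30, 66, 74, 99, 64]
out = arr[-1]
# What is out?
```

arr has length 6. Negative index -1 maps to positive index 6 + (-1) = 5. arr[5] = 64.

64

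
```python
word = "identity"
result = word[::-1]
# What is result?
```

word has length 8. The slice word[::-1] selects indices [7, 6, 5, 4, 3, 2, 1, 0] (7->'y', 6->'t', 5->'i', 4->'t', 3->'n', 2->'e', 1->'d', 0->'i'), giving 'ytitnedi'.

'ytitnedi'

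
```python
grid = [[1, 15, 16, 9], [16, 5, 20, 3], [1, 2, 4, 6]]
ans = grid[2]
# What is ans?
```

grid has 3 rows. Row 2 is [1, 2, 4, 6].

[1, 2, 4, 6]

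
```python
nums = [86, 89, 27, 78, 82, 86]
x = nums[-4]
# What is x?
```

nums has length 6. Negative index -4 maps to positive index 6 + (-4) = 2. nums[2] = 27.

27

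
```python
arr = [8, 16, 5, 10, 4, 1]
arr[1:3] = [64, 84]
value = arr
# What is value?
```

arr starts as [8, 16, 5, 10, 4, 1] (length 6). The slice arr[1:3] covers indices [1, 2] with values [16, 5]. Replacing that slice with [64, 84] (same length) produces [8, 64, 84, 10, 4, 1].

[8, 64, 84, 10, 4, 1]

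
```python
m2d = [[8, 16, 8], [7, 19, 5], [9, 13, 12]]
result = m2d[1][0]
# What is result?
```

m2d[1] = [7, 19, 5]. Taking column 0 of that row yields 7.

7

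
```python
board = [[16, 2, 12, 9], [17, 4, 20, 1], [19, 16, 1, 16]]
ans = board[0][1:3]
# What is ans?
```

board[0] = [16, 2, 12, 9]. board[0] has length 4. The slice board[0][1:3] selects indices [1, 2] (1->2, 2->12), giving [2, 12].

[2, 12]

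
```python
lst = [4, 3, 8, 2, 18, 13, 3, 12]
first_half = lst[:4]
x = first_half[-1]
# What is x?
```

lst has length 8. The slice lst[:4] selects indices [0, 1, 2, 3] (0->4, 1->3, 2->8, 3->2), giving [4, 3, 8, 2]. So first_half = [4, 3, 8, 2]. Then first_half[-1] = 2.

2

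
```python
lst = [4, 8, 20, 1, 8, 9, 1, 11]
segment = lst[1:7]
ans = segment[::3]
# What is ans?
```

lst has length 8. The slice lst[1:7] selects indices [1, 2, 3, 4, 5, 6] (1->8, 2->20, 3->1, 4->8, 5->9, 6->1), giving [8, 20, 1, 8, 9, 1]. So segment = [8, 20, 1, 8, 9, 1]. segment has length 6. The slice segment[::3] selects indices [0, 3] (0->8, 3->8), giving [8, 8].

[8, 8]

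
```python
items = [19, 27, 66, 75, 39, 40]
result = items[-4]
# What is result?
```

items has length 6. Negative index -4 maps to positive index 6 + (-4) = 2. items[2] = 66.

66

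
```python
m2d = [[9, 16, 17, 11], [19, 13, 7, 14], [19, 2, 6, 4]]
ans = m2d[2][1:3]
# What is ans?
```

m2d[2] = [19, 2, 6, 4]. m2d[2] has length 4. The slice m2d[2][1:3] selects indices [1, 2] (1->2, 2->6), giving [2, 6].

[2, 6]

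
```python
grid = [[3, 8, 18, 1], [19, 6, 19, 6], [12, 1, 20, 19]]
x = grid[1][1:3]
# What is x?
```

grid[1] = [19, 6, 19, 6]. grid[1] has length 4. The slice grid[1][1:3] selects indices [1, 2] (1->6, 2->19), giving [6, 19].

[6, 19]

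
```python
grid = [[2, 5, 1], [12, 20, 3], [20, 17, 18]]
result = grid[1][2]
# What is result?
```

grid[1] = [12, 20, 3]. Taking column 2 of that row yields 3.

3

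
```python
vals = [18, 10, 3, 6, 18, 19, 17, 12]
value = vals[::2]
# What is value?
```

vals has length 8. The slice vals[::2] selects indices [0, 2, 4, 6] (0->18, 2->3, 4->18, 6->17), giving [18, 3, 18, 17].

[18, 3, 18, 17]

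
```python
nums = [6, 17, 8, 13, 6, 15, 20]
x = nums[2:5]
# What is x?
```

nums has length 7. The slice nums[2:5] selects indices [2, 3, 4] (2->8, 3->13, 4->6), giving [8, 13, 6].

[8, 13, 6]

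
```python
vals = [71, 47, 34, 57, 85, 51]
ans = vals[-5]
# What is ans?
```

vals has length 6. Negative index -5 maps to positive index 6 + (-5) = 1. vals[1] = 47.

47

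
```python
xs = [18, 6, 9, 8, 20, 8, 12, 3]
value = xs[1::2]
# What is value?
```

xs has length 8. The slice xs[1::2] selects indices [1, 3, 5, 7] (1->6, 3->8, 5->8, 7->3), giving [6, 8, 8, 3].

[6, 8, 8, 3]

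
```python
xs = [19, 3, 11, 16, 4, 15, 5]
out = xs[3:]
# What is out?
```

xs has length 7. The slice xs[3:] selects indices [3, 4, 5, 6] (3->16, 4->4, 5->15, 6->5), giving [16, 4, 15, 5].

[16, 4, 15, 5]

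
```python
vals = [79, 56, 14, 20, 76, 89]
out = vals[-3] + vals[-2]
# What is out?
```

vals has length 6. Negative index -3 maps to positive index 6 + (-3) = 3. vals[3] = 20.
vals has length 6. Negative index -2 maps to positive index 6 + (-2) = 4. vals[4] = 76.
Sum: 20 + 76 = 96.

96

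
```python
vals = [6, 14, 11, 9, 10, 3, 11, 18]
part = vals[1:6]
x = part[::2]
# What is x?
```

vals has length 8. The slice vals[1:6] selects indices [1, 2, 3, 4, 5] (1->14, 2->11, 3->9, 4->10, 5->3), giving [14, 11, 9, 10, 3]. So part = [14, 11, 9, 10, 3]. part has length 5. The slice part[::2] selects indices [0, 2, 4] (0->14, 2->9, 4->3), giving [14, 9, 3].

[14, 9, 3]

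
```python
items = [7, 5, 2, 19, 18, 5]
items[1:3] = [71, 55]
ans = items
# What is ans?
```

items starts as [7, 5, 2, 19, 18, 5] (length 6). The slice items[1:3] covers indices [1, 2] with values [5, 2]. Replacing that slice with [71, 55] (same length) produces [7, 71, 55, 19, 18, 5].

[7, 71, 55, 19, 18, 5]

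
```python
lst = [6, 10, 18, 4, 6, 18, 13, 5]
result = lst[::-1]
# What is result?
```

lst has length 8. The slice lst[::-1] selects indices [7, 6, 5, 4, 3, 2, 1, 0] (7->5, 6->13, 5->18, 4->6, 3->4, 2->18, 1->10, 0->6), giving [5, 13, 18, 6, 4, 18, 10, 6].

[5, 13, 18, 6, 4, 18, 10, 6]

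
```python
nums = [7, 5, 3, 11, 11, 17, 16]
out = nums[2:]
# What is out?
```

nums has length 7. The slice nums[2:] selects indices [2, 3, 4, 5, 6] (2->3, 3->11, 4->11, 5->17, 6->16), giving [3, 11, 11, 17, 16].

[3, 11, 11, 17, 16]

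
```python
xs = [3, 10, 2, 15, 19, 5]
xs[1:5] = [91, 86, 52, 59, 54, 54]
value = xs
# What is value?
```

xs starts as [3, 10, 2, 15, 19, 5] (length 6). The slice xs[1:5] covers indices [1, 2, 3, 4] with values [10, 2, 15, 19]. Replacing that slice with [91, 86, 52, 59, 54, 54] (different length) produces [3, 91, 86, 52, 59, 54, 54, 5].

[3, 91, 86, 52, 59, 54, 54, 5]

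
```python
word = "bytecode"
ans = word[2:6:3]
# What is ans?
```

word has length 8. The slice word[2:6:3] selects indices [2, 5] (2->'t', 5->'o'), giving 'to'.

'to'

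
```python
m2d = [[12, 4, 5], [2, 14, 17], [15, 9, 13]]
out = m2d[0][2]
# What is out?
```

m2d[0] = [12, 4, 5]. Taking column 2 of that row yields 5.

5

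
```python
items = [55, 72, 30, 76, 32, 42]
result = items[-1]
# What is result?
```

items has length 6. Negative index -1 maps to positive index 6 + (-1) = 5. items[5] = 42.

42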